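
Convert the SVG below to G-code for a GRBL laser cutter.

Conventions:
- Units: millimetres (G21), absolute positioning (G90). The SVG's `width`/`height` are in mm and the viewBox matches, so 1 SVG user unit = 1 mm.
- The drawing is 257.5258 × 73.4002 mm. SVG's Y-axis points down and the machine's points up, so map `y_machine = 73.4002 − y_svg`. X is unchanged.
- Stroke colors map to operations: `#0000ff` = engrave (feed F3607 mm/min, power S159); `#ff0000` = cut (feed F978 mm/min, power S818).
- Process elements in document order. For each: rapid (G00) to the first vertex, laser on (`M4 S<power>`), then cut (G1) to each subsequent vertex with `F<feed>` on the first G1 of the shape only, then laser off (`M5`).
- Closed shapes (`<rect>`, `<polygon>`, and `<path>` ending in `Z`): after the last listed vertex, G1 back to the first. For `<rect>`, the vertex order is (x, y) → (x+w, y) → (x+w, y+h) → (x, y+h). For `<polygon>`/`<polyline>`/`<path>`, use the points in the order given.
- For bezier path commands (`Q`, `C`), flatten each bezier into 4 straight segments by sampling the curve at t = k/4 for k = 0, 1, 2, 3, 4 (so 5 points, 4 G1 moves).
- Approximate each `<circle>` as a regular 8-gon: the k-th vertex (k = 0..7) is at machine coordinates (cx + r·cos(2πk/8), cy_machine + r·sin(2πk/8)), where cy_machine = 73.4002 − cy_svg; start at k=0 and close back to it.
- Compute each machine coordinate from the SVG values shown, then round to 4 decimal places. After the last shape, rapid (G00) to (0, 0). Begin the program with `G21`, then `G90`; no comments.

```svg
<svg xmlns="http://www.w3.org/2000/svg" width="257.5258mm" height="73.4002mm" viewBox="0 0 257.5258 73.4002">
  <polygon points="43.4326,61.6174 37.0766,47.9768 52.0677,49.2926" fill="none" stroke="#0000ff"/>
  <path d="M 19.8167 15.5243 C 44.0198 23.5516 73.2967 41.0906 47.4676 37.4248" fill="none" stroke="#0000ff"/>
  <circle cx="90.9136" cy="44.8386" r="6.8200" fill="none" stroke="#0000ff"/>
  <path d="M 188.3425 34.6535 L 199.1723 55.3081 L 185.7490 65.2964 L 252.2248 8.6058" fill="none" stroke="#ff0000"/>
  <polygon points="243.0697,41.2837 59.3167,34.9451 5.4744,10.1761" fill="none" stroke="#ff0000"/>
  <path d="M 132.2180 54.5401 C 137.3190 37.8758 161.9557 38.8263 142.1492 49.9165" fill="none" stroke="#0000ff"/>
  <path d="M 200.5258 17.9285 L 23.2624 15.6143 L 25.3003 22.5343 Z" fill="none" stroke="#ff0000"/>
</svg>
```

G21
G90
G00 X43.4326 Y11.7828
M4 S159
G1 X37.0766 Y25.4234 F3607
G1 X52.0677 Y24.1076
G1 X43.4326 Y11.7828
M5
G00 X19.8167 Y57.8759
M4 S159
G1 X37.9801 Y50.5519 F3607
G1 X52.4042 Y42.5407
G1 X57.4474 Y36.7220
G1 X47.4676 Y35.9754
M5
G00 X97.7336 Y28.5616
M4 S159
G1 X95.7361 Y33.3841 F3607
G1 X90.9136 Y35.3816
G1 X86.0911 Y33.3841
G1 X84.0936 Y28.5616
G1 X86.0911 Y23.7391
G1 X90.9136 Y21.7416
G1 X95.7361 Y23.7391
G1 X97.7336 Y28.5616
M5
G00 X188.3425 Y38.7467
M4 S818
G1 X199.1723 Y18.0921 F978
G1 X185.7490 Y8.1038
G1 X252.2248 Y64.7944
M5
G00 X243.0697 Y32.1165
M4 S818
G1 X59.3167 Y38.4551 F978
G1 X5.4744 Y63.2241
G1 X243.0697 Y32.1165
M5
G00 X132.2180 Y18.8601
M4 S159
G1 X138.7070 Y28.1723 F3607
G1 X146.5239 Y31.5798
G1 X149.6706 Y29.7834
G1 X142.1492 Y23.4837
M5
G00 X200.5258 Y55.4717
M4 S818
G1 X23.2624 Y57.7859 F978
G1 X25.3003 Y50.8659
G1 X200.5258 Y55.4717
M5
G00 X0.0000 Y0.0000

1 u = 1 mm; y_m = 73.4002 − y.

[1] `<polygon>` regular polygon, #0000ff→engrave S159 F3607: (43.4326,11.7828) → (37.0766,25.4234) → (52.0677,24.1076) → (43.4326,11.7828) (closed)

[2] `<path>` cubic bezier, #0000ff→engrave S159 F3607: (19.8167,57.8759) → (37.9801,50.5519) → (52.4042,42.5407) → (57.4474,36.7220) → (47.4676,35.9754)

[3] `<circle>` circle, #0000ff→engrave S159 F3607: (97.7336,28.5616) → (95.7361,33.3841) → (90.9136,35.3816) → (86.0911,33.3841) → (84.0936,28.5616) → (86.0911,23.7391) → (90.9136,21.7416) → (95.7361,23.7391) → (97.7336,28.5616) (closed)

[4] `<path>` open polyline, #ff0000→cut S818 F978: (188.3425,38.7467) → (199.1723,18.0921) → (185.7490,8.1038) → (252.2248,64.7944)

[5] `<polygon>` closed polygon, #ff0000→cut S818 F978: (243.0697,32.1165) → (59.3167,38.4551) → (5.4744,63.2241) → (243.0697,32.1165) (closed)

[6] `<path>` cubic bezier, #0000ff→engrave S159 F3607: (132.2180,18.8601) → (138.7070,28.1723) → (146.5239,31.5798) → (149.6706,29.7834) → (142.1492,23.4837)

[7] `<path>` closed polygon, #ff0000→cut S818 F978: (200.5258,55.4717) → (23.2624,57.7859) → (25.3003,50.8659) → (200.5258,55.4717) (closed)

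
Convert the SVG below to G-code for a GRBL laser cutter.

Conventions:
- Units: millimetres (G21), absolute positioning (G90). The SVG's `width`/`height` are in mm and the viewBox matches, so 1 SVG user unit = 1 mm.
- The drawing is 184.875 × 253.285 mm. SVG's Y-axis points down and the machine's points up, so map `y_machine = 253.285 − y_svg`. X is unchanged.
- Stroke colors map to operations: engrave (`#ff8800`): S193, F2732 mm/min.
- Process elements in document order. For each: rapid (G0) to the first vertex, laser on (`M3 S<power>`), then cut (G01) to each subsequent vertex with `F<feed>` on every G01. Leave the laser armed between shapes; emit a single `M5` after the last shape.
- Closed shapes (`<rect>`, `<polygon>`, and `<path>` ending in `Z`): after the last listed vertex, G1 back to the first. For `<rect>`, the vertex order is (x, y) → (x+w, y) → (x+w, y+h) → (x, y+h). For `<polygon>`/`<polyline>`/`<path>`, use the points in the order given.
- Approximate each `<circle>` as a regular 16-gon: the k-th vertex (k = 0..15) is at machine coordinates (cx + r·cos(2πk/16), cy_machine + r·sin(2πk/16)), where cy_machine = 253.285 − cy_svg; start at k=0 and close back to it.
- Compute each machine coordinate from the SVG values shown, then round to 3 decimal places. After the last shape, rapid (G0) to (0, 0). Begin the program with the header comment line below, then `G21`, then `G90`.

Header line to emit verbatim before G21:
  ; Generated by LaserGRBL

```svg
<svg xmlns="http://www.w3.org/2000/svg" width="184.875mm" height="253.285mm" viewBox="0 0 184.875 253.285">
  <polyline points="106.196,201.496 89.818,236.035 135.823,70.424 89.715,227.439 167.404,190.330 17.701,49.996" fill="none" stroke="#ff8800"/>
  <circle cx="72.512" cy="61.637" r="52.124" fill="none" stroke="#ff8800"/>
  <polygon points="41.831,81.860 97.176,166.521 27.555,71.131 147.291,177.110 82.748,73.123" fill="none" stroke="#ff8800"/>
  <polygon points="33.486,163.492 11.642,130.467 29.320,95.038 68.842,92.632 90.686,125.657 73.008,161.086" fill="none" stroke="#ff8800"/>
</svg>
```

Since the viewBox matches the mm dimensions, user units are millimetres directly. The only transform is the Y-flip y_m = 253.285 − y_svg.

Shape 1 is a open polyline drawn with `<polyline>`. Its stroke #ff8800 means engrave at S193, F2732. After flipping Y the toolpath is (106.196,51.789) → (89.818,17.250) → (135.823,182.861) → (89.715,25.846) → (167.404,62.955) → (17.701,203.289).

Shape 2 is a circle drawn with `<circle>`. Its stroke #ff8800 means engrave at S193, F2732. After flipping Y the toolpath is (124.636,191.648) → (120.668,211.595) → (109.369,228.505) → (92.459,239.804) → (72.512,243.772) → (52.565,239.804) → (35.655,228.505) → (24.356,211.595) → (20.388,191.648) → (24.356,171.701) → (35.655,154.791) → (52.565,143.492) → (72.512,139.524) → (92.459,143.492) → (109.369,154.791) → (120.668,171.701) → (124.636,191.648), returning to the start.

Shape 3 is a closed polygon drawn with `<polygon>`. Its stroke #ff8800 means engrave at S193, F2732. After flipping Y the toolpath is (41.831,171.425) → (97.176,86.764) → (27.555,182.154) → (147.291,76.175) → (82.748,180.162) → (41.831,171.425), returning to the start.

Shape 4 is a regular polygon drawn with `<polygon>`. Its stroke #ff8800 means engrave at S193, F2732. After flipping Y the toolpath is (33.486,89.793) → (11.642,122.818) → (29.320,158.247) → (68.842,160.653) → (90.686,127.628) → (73.008,92.199) → (33.486,89.793), returning to the start.

; Generated by LaserGRBL
G21
G90
G0 X106.196 Y51.789
M3 S193
G01 X89.818 Y17.250 F2732
G01 X135.823 Y182.861 F2732
G01 X89.715 Y25.846 F2732
G01 X167.404 Y62.955 F2732
G01 X17.701 Y203.289 F2732
G0 X124.636 Y191.648
M3 S193
G01 X120.668 Y211.595 F2732
G01 X109.369 Y228.505 F2732
G01 X92.459 Y239.804 F2732
G01 X72.512 Y243.772 F2732
G01 X52.565 Y239.804 F2732
G01 X35.655 Y228.505 F2732
G01 X24.356 Y211.595 F2732
G01 X20.388 Y191.648 F2732
G01 X24.356 Y171.701 F2732
G01 X35.655 Y154.791 F2732
G01 X52.565 Y143.492 F2732
G01 X72.512 Y139.524 F2732
G01 X92.459 Y143.492 F2732
G01 X109.369 Y154.791 F2732
G01 X120.668 Y171.701 F2732
G01 X124.636 Y191.648 F2732
G0 X41.831 Y171.425
M3 S193
G01 X97.176 Y86.764 F2732
G01 X27.555 Y182.154 F2732
G01 X147.291 Y76.175 F2732
G01 X82.748 Y180.162 F2732
G01 X41.831 Y171.425 F2732
G0 X33.486 Y89.793
M3 S193
G01 X11.642 Y122.818 F2732
G01 X29.320 Y158.247 F2732
G01 X68.842 Y160.653 F2732
G01 X90.686 Y127.628 F2732
G01 X73.008 Y92.199 F2732
G01 X33.486 Y89.793 F2732
M5
G0 X0.000 Y0.000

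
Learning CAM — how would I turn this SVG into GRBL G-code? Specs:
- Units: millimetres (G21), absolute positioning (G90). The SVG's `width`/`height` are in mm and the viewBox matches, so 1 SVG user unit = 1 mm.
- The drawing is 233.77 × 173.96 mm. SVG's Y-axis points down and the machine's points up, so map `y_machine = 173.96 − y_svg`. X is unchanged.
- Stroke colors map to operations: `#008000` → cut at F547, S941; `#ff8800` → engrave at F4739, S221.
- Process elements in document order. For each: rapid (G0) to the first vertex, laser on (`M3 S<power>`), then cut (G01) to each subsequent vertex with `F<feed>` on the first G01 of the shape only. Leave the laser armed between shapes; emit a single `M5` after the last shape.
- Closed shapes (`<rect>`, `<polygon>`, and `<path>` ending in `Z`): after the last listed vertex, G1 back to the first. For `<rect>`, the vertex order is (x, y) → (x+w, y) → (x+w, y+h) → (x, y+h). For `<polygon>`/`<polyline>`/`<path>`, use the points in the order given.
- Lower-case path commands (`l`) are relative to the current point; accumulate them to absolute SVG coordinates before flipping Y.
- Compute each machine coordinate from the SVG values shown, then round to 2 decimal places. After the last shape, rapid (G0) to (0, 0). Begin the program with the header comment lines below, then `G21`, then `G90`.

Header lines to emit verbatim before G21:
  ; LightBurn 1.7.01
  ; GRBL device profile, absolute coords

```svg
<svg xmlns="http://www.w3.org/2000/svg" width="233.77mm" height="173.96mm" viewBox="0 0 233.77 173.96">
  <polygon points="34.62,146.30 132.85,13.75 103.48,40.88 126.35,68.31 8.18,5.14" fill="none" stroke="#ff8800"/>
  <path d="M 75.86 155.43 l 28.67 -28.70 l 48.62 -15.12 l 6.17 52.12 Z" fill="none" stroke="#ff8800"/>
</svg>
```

; LightBurn 1.7.01
; GRBL device profile, absolute coords
G21
G90
G0 X34.62 Y27.66
M3 S221
G01 X132.85 Y160.21 F4739
G01 X103.48 Y133.08
G01 X126.35 Y105.65
G01 X8.18 Y168.82
G01 X34.62 Y27.66
G0 X75.86 Y18.53
M3 S221
G01 X104.53 Y47.23 F4739
G01 X153.15 Y62.35
G01 X159.32 Y10.23
G01 X75.86 Y18.53
M5
G0 X0.00 Y0.00

viewBox `0 0 233.77 173.96` with mm width/height → 1 unit = 1 mm. Flip: y_m = 173.96 − y_svg.

**Shape 1** — `<polygon>` closed polygon, stroke `#ff8800` → engrave (S221, F4739). Machine vertices: (34.62,27.66) → (132.85,160.21) → (103.48,133.08) → (126.35,105.65) → (8.18,168.82) → (34.62,27.66). Closed: final G1 returns to the first vertex.

**Shape 2** — `<path>` closed polygon, stroke `#ff8800` → engrave (S221, F4739). Machine vertices: (75.86,18.53) → (104.53,47.23) → (153.15,62.35) → (159.32,10.23) → (75.86,18.53). Closed: final G1 returns to the first vertex.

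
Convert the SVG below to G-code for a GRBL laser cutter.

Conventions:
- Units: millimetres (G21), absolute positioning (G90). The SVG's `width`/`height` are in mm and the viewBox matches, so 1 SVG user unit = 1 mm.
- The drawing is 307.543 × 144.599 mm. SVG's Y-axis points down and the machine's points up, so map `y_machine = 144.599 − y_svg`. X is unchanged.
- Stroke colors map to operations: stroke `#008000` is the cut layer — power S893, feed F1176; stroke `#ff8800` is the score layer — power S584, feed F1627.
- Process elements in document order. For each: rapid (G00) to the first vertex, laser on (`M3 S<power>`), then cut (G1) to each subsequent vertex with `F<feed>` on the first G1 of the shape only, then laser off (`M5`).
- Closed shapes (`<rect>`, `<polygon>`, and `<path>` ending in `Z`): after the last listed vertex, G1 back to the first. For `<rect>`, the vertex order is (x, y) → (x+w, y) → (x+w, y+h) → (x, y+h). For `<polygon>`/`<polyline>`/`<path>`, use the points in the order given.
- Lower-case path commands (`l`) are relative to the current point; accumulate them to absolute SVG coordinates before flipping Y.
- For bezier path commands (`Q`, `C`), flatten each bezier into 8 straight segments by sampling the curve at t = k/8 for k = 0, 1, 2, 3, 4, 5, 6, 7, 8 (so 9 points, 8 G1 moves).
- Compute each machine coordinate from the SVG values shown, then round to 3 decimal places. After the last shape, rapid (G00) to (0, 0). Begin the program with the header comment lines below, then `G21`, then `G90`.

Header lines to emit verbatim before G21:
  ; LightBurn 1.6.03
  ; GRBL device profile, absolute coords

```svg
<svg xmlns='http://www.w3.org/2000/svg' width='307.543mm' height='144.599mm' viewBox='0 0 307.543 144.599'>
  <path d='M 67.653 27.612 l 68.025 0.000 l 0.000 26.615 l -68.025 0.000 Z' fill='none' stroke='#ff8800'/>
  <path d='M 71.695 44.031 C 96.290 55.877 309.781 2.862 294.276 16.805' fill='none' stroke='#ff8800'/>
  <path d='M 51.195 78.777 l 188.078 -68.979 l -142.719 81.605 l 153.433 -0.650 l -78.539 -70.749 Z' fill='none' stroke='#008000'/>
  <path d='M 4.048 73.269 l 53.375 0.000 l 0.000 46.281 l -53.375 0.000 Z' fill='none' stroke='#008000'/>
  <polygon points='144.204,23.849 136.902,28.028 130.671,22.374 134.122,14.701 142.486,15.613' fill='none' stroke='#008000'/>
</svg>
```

; LightBurn 1.6.03
; GRBL device profile, absolute coords
G21
G90
G00 X67.653 Y116.987
M3 S584
G1 X135.678 Y116.987 F1627
G1 X135.678 Y90.372
G1 X67.653 Y90.372
G1 X67.653 Y116.987
M5
G00 X71.695 Y100.568
M3 S584
G1 X88.956 Y98.909 F1627
G1 X119.030 Y101.785
G1 X157.018 Y107.653
G1 X198.023 Y114.967
G1 X237.149 Y122.183
G1 X269.498 Y127.756
G1 X290.172 Y130.141
G1 X294.276 Y127.794
M5
G00 X51.195 Y65.822
M3 S893
G1 X239.273 Y134.801 F1176
G1 X96.554 Y53.196
G1 X249.987 Y53.846
G1 X171.448 Y124.595
G1 X51.195 Y65.822
M5
G00 X4.048 Y71.330
M3 S893
G1 X57.423 Y71.330 F1176
G1 X57.423 Y25.049
G1 X4.048 Y25.049
G1 X4.048 Y71.330
M5
G00 X144.204 Y120.750
M3 S893
G1 X136.902 Y116.571 F1176
G1 X130.671 Y122.225
G1 X134.122 Y129.898
G1 X142.486 Y128.986
G1 X144.204 Y120.750
M5
G00 X0.000 Y0.000

Since the viewBox matches the mm dimensions, user units are millimetres directly. The only transform is the Y-flip y_m = 144.599 − y_svg.

Shape 1 is a rectangle drawn with `<path>`. Its stroke #ff8800 means score at S584, F1627. After flipping Y the toolpath is (67.653,116.987) → (135.678,116.987) → (135.678,90.372) → (67.653,90.372) → (67.653,116.987), returning to the start.

Shape 2 is a cubic bezier drawn with `<path>`. Its stroke #ff8800 means score at S584, F1627. After flipping Y the toolpath is (71.695,100.568) → (88.956,98.909) → (119.030,101.785) → (157.018,107.653) → (198.023,114.967) → (237.149,122.183) → (269.498,127.756) → (290.172,130.141) → (294.276,127.794).

Shape 3 is a closed polygon drawn with `<path>`. Its stroke #008000 means cut at S893, F1176. After flipping Y the toolpath is (51.195,65.822) → (239.273,134.801) → (96.554,53.196) → (249.987,53.846) → (171.448,124.595) → (51.195,65.822), returning to the start.

Shape 4 is a rectangle drawn with `<path>`. Its stroke #008000 means cut at S893, F1176. After flipping Y the toolpath is (4.048,71.330) → (57.423,71.330) → (57.423,25.049) → (4.048,25.049) → (4.048,71.330), returning to the start.

Shape 5 is a regular polygon drawn with `<polygon>`. Its stroke #008000 means cut at S893, F1176. After flipping Y the toolpath is (144.204,120.750) → (136.902,116.571) → (130.671,122.225) → (134.122,129.898) → (142.486,128.986) → (144.204,120.750), returning to the start.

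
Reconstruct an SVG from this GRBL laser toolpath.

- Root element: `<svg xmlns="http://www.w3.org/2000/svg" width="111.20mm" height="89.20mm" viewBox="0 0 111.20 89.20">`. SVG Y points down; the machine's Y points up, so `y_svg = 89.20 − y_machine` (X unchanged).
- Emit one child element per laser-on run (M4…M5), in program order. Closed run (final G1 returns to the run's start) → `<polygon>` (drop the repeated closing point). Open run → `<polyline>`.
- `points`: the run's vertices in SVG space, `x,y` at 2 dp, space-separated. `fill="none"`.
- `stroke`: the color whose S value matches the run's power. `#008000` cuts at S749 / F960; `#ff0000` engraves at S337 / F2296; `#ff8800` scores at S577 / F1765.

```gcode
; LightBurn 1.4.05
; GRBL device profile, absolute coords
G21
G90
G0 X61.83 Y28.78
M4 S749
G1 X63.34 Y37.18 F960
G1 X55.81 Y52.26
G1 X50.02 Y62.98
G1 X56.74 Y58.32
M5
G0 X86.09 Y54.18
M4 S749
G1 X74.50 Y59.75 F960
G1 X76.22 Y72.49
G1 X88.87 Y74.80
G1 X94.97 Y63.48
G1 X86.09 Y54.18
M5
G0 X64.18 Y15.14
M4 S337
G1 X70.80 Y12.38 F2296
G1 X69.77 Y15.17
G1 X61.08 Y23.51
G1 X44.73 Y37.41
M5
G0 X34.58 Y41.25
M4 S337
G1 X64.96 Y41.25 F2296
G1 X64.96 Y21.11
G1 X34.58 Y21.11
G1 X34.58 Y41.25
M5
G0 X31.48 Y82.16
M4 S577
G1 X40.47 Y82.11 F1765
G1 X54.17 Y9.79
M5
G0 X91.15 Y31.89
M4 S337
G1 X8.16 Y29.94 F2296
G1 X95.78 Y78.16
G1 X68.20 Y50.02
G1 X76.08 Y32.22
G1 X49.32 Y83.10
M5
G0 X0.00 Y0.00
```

<svg xmlns="http://www.w3.org/2000/svg" width="111.20mm" height="89.20mm" viewBox="0 0 111.20 89.20">
  <polyline points="61.83,60.42 63.34,52.02 55.81,36.94 50.02,26.22 56.74,30.88" fill="none" stroke="#008000"/>
  <polygon points="86.09,35.02 74.50,29.45 76.22,16.71 88.87,14.40 94.97,25.72" fill="none" stroke="#008000"/>
  <polyline points="64.18,74.06 70.80,76.82 69.77,74.03 61.08,65.69 44.73,51.79" fill="none" stroke="#ff0000"/>
  <polygon points="34.58,47.95 64.96,47.95 64.96,68.09 34.58,68.09" fill="none" stroke="#ff0000"/>
  <polyline points="31.48,7.04 40.47,7.09 54.17,79.41" fill="none" stroke="#ff8800"/>
  <polyline points="91.15,57.31 8.16,59.26 95.78,11.04 68.20,39.18 76.08,56.98 49.32,6.10" fill="none" stroke="#ff0000"/>
</svg>

Each laser-on run becomes one SVG element. Flip Y back into SVG space with y_svg = 89.20 − y_machine.

Run 1: power S749 maps to stroke `#008000` (cut). The run is open, so emit a `<polyline>` with points (Y-flipped): 61.83,60.42 63.34,52.02 55.81,36.94 50.02,26.22 56.74,30.88.

Run 2: S749 ⇒ cut layer `#008000`. The run returns to its start, so emit a `<polygon>` with points (Y-flipped): 86.09,35.02 74.50,29.45 76.22,16.71 88.87,14.40 94.97,25.72.

Run 3: power S337 maps to stroke `#ff0000` (engrave). The run is open, so emit a `<polyline>` with points (Y-flipped): 64.18,74.06 70.80,76.82 69.77,74.03 61.08,65.69 44.73,51.79.

Run 4: S337 ⇒ engrave layer `#ff0000`. The run returns to its start, so emit a `<polygon>` with points (Y-flipped): 34.58,47.95 64.96,47.95 64.96,68.09 34.58,68.09.

Run 5: S577 ⇒ score layer `#ff8800`. The run is open, so emit a `<polyline>` with points (Y-flipped): 31.48,7.04 40.47,7.09 54.17,79.41.

Run 6: power S337 maps to stroke `#ff0000` (engrave). The run is open, so emit a `<polyline>` with points (Y-flipped): 91.15,57.31 8.16,59.26 95.78,11.04 68.20,39.18 76.08,56.98 49.32,6.10.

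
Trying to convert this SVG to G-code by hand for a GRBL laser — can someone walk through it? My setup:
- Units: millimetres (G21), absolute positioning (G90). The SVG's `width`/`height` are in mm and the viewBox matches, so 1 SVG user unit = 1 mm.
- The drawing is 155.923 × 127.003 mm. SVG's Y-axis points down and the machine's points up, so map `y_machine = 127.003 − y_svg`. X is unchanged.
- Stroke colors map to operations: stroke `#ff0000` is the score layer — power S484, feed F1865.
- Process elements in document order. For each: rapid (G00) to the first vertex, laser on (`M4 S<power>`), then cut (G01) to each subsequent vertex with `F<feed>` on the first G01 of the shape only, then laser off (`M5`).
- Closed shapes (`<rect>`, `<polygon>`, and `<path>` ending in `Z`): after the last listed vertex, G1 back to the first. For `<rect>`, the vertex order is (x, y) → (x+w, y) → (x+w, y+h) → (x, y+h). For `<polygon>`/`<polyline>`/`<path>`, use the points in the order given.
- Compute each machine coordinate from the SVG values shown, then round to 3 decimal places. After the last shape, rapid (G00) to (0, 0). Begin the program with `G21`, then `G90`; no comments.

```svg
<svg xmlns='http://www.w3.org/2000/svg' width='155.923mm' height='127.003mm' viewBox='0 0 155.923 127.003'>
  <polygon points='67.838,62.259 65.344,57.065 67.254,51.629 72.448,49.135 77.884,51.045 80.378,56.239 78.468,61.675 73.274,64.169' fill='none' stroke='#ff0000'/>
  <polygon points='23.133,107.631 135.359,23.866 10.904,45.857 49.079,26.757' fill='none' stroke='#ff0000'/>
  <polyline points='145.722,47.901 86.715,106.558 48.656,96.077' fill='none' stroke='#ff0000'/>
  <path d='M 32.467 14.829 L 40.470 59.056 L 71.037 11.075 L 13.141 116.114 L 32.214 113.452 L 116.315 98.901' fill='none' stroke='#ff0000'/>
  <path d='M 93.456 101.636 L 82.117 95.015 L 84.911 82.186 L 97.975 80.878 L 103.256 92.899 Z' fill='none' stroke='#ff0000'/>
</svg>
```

Since the viewBox matches the mm dimensions, user units are millimetres directly. The only transform is the Y-flip y_m = 127.003 − y_svg.

Shape 1 is a regular polygon drawn with `<polygon>`. Its stroke #ff0000 means score at S484, F1865. After flipping Y the toolpath is (67.838,64.744) → (65.344,69.938) → (67.254,75.374) → (72.448,77.868) → (77.884,75.958) → (80.378,70.764) → (78.468,65.328) → (73.274,62.834) → (67.838,64.744), returning to the start.

Shape 2 is a closed polygon drawn with `<polygon>`. Its stroke #ff0000 means score at S484, F1865. After flipping Y the toolpath is (23.133,19.372) → (135.359,103.137) → (10.904,81.146) → (49.079,100.246) → (23.133,19.372), returning to the start.

Shape 3 is a open polyline drawn with `<polyline>`. Its stroke #ff0000 means score at S484, F1865. After flipping Y the toolpath is (145.722,79.102) → (86.715,20.445) → (48.656,30.926).

Shape 4 is a open polyline drawn with `<path>`. Its stroke #ff0000 means score at S484, F1865. After flipping Y the toolpath is (32.467,112.174) → (40.470,67.947) → (71.037,115.928) → (13.141,10.889) → (32.214,13.551) → (116.315,28.102).

Shape 5 is a regular polygon drawn with `<path>`. Its stroke #ff0000 means score at S484, F1865. After flipping Y the toolpath is (93.456,25.367) → (82.117,31.988) → (84.911,44.817) → (97.975,46.125) → (103.256,34.104) → (93.456,25.367), returning to the start.

G21
G90
G00 X67.838 Y64.744
M4 S484
G01 X65.344 Y69.938 F1865
G01 X67.254 Y75.374
G01 X72.448 Y77.868
G01 X77.884 Y75.958
G01 X80.378 Y70.764
G01 X78.468 Y65.328
G01 X73.274 Y62.834
G01 X67.838 Y64.744
M5
G00 X23.133 Y19.372
M4 S484
G01 X135.359 Y103.137 F1865
G01 X10.904 Y81.146
G01 X49.079 Y100.246
G01 X23.133 Y19.372
M5
G00 X145.722 Y79.102
M4 S484
G01 X86.715 Y20.445 F1865
G01 X48.656 Y30.926
M5
G00 X32.467 Y112.174
M4 S484
G01 X40.470 Y67.947 F1865
G01 X71.037 Y115.928
G01 X13.141 Y10.889
G01 X32.214 Y13.551
G01 X116.315 Y28.102
M5
G00 X93.456 Y25.367
M4 S484
G01 X82.117 Y31.988 F1865
G01 X84.911 Y44.817
G01 X97.975 Y46.125
G01 X103.256 Y34.104
G01 X93.456 Y25.367
M5
G00 X0.000 Y0.000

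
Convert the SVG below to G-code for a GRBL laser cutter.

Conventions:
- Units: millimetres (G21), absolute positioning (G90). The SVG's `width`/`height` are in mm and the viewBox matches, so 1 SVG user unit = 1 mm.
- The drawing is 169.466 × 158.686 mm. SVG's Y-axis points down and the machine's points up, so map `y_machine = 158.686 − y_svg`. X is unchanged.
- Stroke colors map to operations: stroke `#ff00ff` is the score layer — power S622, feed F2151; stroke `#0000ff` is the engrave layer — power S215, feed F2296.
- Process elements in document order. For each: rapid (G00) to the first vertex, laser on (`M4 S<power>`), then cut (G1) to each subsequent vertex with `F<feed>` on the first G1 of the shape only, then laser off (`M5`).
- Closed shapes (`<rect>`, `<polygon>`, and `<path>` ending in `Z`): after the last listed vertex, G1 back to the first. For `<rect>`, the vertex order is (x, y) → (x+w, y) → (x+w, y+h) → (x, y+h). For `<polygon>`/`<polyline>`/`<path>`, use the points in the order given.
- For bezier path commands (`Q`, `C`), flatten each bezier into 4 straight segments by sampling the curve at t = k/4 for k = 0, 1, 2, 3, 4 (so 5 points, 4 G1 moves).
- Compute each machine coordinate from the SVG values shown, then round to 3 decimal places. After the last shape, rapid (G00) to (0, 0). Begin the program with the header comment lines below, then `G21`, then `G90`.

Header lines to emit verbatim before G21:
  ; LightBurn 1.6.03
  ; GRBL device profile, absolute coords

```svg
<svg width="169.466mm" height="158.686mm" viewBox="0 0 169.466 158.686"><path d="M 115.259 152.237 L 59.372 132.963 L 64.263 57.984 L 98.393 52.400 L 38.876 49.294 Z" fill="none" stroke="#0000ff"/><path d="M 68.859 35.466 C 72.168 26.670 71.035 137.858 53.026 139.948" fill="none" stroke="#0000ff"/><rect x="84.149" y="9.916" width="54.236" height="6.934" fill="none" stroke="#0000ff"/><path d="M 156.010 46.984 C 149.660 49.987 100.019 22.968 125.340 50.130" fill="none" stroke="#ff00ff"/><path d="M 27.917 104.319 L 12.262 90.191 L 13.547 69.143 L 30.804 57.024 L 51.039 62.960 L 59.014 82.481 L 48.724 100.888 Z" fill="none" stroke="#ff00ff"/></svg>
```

; LightBurn 1.6.03
; GRBL device profile, absolute coords
G21
G90
G00 X115.259 Y6.449
M4 S215
G1 X59.372 Y25.723 F2296
G1 X64.263 Y100.702
G1 X98.393 Y106.286
G1 X38.876 Y109.392
G1 X115.259 Y6.449
M5
G00 X68.859 Y123.220
M4 S215
G1 X70.314 Y110.899 F2296
G1 X68.937 Y75.061
G1 X63.563 Y37.182
G1 X53.026 Y18.738
M5
G00 X84.149 Y148.770
M4 S215
G1 X138.385 Y148.770 F2296
G1 X138.385 Y141.836
G1 X84.149 Y141.836
G1 X84.149 Y148.770
M5
G00 X156.010 Y111.702
M4 S622
G1 X144.978 Y113.763 F2151
G1 X128.798 Y119.189
G1 X118.557 Y120.084
G1 X125.340 Y108.556
M5
G00 X27.917 Y54.367
M4 S622
G1 X12.262 Y68.495 F2151
G1 X13.547 Y89.543
G1 X30.804 Y101.662
G1 X51.039 Y95.726
G1 X59.014 Y76.205
G1 X48.724 Y57.798
G1 X27.917 Y54.367
M5
G00 X0.000 Y0.000

viewBox `0 0 169.466 158.686` with mm width/height → 1 unit = 1 mm. Flip: y_m = 158.686 − y_svg.

**Shape 1** — `<path>` closed polygon, stroke `#0000ff` → engrave (S215, F2296). Machine vertices: (115.259,6.449) → (59.372,25.723) → (64.263,100.702) → (98.393,106.286) → (38.876,109.392) → (115.259,6.449). Closed: final G1 returns to the first vertex.

**Shape 2** — `<path>` cubic bezier, stroke `#0000ff` → engrave (S215, F2296). Control points (SVG): P0=(68.859,35.466), P1=(72.168,26.670), P2=(71.035,137.858), P3=(53.026,139.948); sampled at t=k/4. Machine vertices: (68.859,123.220) → (70.314,110.899) → (68.937,75.061) → (63.563,37.182) → (53.026,18.738). Open path.

**Shape 3** — `<rect>` rectangle, stroke `#0000ff` → engrave (S215, F2296). Machine vertices: (84.149,148.770) → (138.385,148.770) → (138.385,141.836) → (84.149,141.836) → (84.149,148.770). Closed: final G1 returns to the first vertex.

**Shape 4** — `<path>` cubic bezier, stroke `#ff00ff` → score (S622, F2151). Control points (SVG): P0=(156.010,46.984), P1=(149.660,49.987), P2=(100.019,22.968), P3=(125.340,50.130); sampled at t=k/4. Machine vertices: (156.010,111.702) → (144.978,113.763) → (128.798,119.189) → (118.557,120.084) → (125.340,108.556). Open path.

**Shape 5** — `<path>` regular polygon, stroke `#ff00ff` → score (S622, F2151). Machine vertices: (27.917,54.367) → (12.262,68.495) → (13.547,89.543) → (30.804,101.662) → (51.039,95.726) → (59.014,76.205) → (48.724,57.798) → (27.917,54.367). Closed: final G1 returns to the first vertex.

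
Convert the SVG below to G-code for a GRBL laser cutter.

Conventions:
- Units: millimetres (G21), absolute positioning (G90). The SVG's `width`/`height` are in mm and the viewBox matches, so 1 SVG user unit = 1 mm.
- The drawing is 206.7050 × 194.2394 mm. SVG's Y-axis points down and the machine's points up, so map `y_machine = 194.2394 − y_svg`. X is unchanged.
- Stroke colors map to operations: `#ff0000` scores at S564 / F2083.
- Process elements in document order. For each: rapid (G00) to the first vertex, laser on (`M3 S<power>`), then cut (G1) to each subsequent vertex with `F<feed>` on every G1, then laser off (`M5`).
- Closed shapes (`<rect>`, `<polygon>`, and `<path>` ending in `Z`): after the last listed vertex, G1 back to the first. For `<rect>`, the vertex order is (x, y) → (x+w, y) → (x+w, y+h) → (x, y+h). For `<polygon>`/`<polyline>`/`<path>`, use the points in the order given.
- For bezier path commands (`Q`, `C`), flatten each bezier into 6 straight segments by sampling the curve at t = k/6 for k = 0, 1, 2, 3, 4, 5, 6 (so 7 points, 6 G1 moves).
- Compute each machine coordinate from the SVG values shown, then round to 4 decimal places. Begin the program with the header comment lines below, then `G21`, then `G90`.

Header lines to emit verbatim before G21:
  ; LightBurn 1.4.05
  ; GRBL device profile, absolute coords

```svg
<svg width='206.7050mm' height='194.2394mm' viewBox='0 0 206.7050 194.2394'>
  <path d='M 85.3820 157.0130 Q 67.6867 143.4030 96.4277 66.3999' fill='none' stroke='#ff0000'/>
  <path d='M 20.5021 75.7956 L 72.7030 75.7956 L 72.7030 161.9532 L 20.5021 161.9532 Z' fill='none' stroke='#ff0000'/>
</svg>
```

1 u = 1 mm; y_m = 194.2394 − y.

[1] `<path>` quadratic bezier, #ff0000→score S564 F2083: (85.3820,37.2264) → (80.7735,43.5240) → (78.7447,53.3434) → (79.2958,66.6847) → (82.4266,83.5478) → (88.1373,103.9327) → (96.4277,127.8395)

[2] `<path>` rectangle, #ff0000→score S564 F2083: (20.5021,118.4438) → (72.7030,118.4438) → (72.7030,32.2862) → (20.5021,32.2862) → (20.5021,118.4438) (closed)

; LightBurn 1.4.05
; GRBL device profile, absolute coords
G21
G90
G00 X85.3820 Y37.2264
M3 S564
G1 X80.7735 Y43.5240 F2083
G1 X78.7447 Y53.3434 F2083
G1 X79.2958 Y66.6847 F2083
G1 X82.4266 Y83.5478 F2083
G1 X88.1373 Y103.9327 F2083
G1 X96.4277 Y127.8395 F2083
M5
G00 X20.5021 Y118.4438
M3 S564
G1 X72.7030 Y118.4438 F2083
G1 X72.7030 Y32.2862 F2083
G1 X20.5021 Y32.2862 F2083
G1 X20.5021 Y118.4438 F2083
M5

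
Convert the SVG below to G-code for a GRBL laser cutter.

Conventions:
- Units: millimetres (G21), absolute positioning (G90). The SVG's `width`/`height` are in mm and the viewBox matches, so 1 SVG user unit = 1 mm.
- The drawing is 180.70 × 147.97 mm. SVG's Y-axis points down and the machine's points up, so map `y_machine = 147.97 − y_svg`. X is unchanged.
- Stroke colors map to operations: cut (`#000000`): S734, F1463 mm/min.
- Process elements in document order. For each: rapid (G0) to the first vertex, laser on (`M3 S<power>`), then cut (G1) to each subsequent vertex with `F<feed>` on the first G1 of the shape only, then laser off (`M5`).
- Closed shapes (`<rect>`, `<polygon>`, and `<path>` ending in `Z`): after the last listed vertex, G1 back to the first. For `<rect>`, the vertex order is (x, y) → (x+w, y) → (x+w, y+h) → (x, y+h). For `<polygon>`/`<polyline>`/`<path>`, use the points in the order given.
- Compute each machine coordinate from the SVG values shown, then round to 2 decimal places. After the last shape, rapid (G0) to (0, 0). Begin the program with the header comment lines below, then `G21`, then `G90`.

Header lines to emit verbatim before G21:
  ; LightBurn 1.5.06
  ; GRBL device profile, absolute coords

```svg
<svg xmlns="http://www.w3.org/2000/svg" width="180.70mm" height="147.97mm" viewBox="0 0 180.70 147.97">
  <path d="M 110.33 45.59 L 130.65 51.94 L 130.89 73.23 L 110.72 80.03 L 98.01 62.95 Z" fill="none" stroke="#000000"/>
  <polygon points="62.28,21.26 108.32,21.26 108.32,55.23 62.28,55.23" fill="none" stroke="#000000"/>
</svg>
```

Since the viewBox matches the mm dimensions, user units are millimetres directly. The only transform is the Y-flip y_m = 147.97 − y_svg.

Shape 1 is a regular polygon drawn with `<path>`. Its stroke #000000 means cut at S734, F1463. After flipping Y the toolpath is (110.33,102.38) → (130.65,96.03) → (130.89,74.74) → (110.72,67.94) → (98.01,85.02) → (110.33,102.38), returning to the start.

Shape 2 is a rectangle drawn with `<polygon>`. Its stroke #000000 means cut at S734, F1463. After flipping Y the toolpath is (62.28,126.71) → (108.32,126.71) → (108.32,92.74) → (62.28,92.74) → (62.28,126.71), returning to the start.

; LightBurn 1.5.06
; GRBL device profile, absolute coords
G21
G90
G0 X110.33 Y102.38
M3 S734
G1 X130.65 Y96.03 F1463
G1 X130.89 Y74.74
G1 X110.72 Y67.94
G1 X98.01 Y85.02
G1 X110.33 Y102.38
M5
G0 X62.28 Y126.71
M3 S734
G1 X108.32 Y126.71 F1463
G1 X108.32 Y92.74
G1 X62.28 Y92.74
G1 X62.28 Y126.71
M5
G0 X0.00 Y0.00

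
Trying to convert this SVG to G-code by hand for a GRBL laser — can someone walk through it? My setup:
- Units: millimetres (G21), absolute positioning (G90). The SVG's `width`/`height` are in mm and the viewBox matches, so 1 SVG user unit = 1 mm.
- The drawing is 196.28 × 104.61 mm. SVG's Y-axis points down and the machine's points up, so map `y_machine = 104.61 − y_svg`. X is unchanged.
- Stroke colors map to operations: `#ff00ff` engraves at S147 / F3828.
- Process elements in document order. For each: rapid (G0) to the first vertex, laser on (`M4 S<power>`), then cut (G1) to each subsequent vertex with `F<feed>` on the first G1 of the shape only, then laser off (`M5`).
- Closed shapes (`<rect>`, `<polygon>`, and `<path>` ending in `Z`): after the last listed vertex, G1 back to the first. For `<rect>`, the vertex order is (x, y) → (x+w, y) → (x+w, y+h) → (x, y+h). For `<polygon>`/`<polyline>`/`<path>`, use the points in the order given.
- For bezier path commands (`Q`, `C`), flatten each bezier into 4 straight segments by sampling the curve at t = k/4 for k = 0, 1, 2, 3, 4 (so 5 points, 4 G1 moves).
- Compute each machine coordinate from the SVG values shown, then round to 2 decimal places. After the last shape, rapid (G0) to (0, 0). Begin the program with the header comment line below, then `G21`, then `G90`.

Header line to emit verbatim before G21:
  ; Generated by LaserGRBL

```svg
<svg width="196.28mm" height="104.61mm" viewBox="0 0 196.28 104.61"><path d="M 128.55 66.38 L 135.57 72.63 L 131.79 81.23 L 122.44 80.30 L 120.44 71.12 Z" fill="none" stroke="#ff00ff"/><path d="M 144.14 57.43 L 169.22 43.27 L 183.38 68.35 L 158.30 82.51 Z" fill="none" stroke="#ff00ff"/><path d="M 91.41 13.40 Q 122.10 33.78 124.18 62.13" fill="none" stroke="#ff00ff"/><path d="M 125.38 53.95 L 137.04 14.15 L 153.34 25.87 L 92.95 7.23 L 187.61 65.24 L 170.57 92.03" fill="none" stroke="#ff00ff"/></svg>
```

Since the viewBox matches the mm dimensions, user units are millimetres directly. The only transform is the Y-flip y_m = 104.61 − y_svg.

Shape 1 is a regular polygon drawn with `<path>`. Its stroke #ff00ff means engrave at S147, F3828. After flipping Y the toolpath is (128.55,38.23) → (135.57,31.98) → (131.79,23.38) → (122.44,24.31) → (120.44,33.49) → (128.55,38.23), returning to the start.

Shape 2 is a regular polygon drawn with `<path>`. Its stroke #ff00ff means engrave at S147, F3828. After flipping Y the toolpath is (144.14,47.18) → (169.22,61.34) → (183.38,36.26) → (158.30,22.10) → (144.14,47.18), returning to the start.

Shape 3 is a quadratic bezier drawn with `<path>`. Its stroke #ff00ff means engrave at S147, F3828. After flipping Y the toolpath is (91.41,91.21) → (104.97,80.52) → (114.95,68.84) → (121.35,56.16) → (124.18,42.48).

Shape 4 is a open polyline drawn with `<path>`. Its stroke #ff00ff means engrave at S147, F3828. After flipping Y the toolpath is (125.38,50.66) → (137.04,90.46) → (153.34,78.74) → (92.95,97.38) → (187.61,39.37) → (170.57,12.58).

; Generated by LaserGRBL
G21
G90
G0 X128.55 Y38.23
M4 S147
G1 X135.57 Y31.98 F3828
G1 X131.79 Y23.38
G1 X122.44 Y24.31
G1 X120.44 Y33.49
G1 X128.55 Y38.23
M5
G0 X144.14 Y47.18
M4 S147
G1 X169.22 Y61.34 F3828
G1 X183.38 Y36.26
G1 X158.30 Y22.10
G1 X144.14 Y47.18
M5
G0 X91.41 Y91.21
M4 S147
G1 X104.97 Y80.52 F3828
G1 X114.95 Y68.84
G1 X121.35 Y56.16
G1 X124.18 Y42.48
M5
G0 X125.38 Y50.66
M4 S147
G1 X137.04 Y90.46 F3828
G1 X153.34 Y78.74
G1 X92.95 Y97.38
G1 X187.61 Y39.37
G1 X170.57 Y12.58
M5
G0 X0.00 Y0.00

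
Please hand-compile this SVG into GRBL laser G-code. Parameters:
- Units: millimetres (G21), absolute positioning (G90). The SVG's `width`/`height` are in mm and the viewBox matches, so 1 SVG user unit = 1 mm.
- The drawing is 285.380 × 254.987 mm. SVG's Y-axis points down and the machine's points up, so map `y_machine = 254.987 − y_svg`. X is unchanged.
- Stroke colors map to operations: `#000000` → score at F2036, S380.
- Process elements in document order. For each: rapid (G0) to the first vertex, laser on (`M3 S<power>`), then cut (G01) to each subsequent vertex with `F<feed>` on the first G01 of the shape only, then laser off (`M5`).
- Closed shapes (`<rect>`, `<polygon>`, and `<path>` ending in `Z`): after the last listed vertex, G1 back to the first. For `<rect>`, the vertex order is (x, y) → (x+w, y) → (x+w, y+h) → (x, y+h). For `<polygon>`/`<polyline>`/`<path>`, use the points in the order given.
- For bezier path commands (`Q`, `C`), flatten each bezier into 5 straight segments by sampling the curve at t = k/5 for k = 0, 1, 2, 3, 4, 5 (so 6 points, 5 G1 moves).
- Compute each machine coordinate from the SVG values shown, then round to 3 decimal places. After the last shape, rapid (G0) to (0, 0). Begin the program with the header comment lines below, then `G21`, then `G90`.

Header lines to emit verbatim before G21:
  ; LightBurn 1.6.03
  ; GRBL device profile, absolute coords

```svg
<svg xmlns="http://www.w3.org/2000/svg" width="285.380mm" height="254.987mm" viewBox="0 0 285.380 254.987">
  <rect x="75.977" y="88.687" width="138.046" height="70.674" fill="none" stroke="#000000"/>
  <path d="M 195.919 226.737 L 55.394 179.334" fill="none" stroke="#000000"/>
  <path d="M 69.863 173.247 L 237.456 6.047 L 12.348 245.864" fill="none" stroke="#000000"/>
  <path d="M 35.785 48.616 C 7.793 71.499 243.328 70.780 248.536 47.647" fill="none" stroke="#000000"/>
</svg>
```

viewBox `0 0 285.380 254.987` with mm width/height → 1 unit = 1 mm. Flip: y_m = 254.987 − y_svg.

**Shape 1** — `<rect>` rectangle, stroke `#000000` → score (S380, F2036). Machine vertices: (75.977,166.300) → (214.023,166.300) → (214.023,95.626) → (75.977,95.626) → (75.977,166.300). Closed: final G1 returns to the first vertex.

**Shape 2** — `<path>` line segment, stroke `#000000` → score (S380, F2036). Machine vertices: (195.919,28.250) → (55.394,75.653). Open path.

**Shape 3** — `<path>` open polyline, stroke `#000000` → score (S380, F2036). Machine vertices: (69.863,81.740) → (237.456,248.940) → (12.348,9.123). Open path.

**Shape 4** — `<path>` cubic bezier, stroke `#000000` → score (S380, F2036). Control points (SVG): P0=(35.785,48.616), P1=(7.793,71.499), P2=(243.328,70.780), P3=(248.536,47.647); sampled at t=k/5. Machine vertices: (35.785,206.371) → (46.662,195.464) → (97.081,190.164) → (163.336,190.415) → (221.723,196.159) → (248.536,207.340). Open path.

; LightBurn 1.6.03
; GRBL device profile, absolute coords
G21
G90
G0 X75.977 Y166.300
M3 S380
G01 X214.023 Y166.300 F2036
G01 X214.023 Y95.626
G01 X75.977 Y95.626
G01 X75.977 Y166.300
M5
G0 X195.919 Y28.250
M3 S380
G01 X55.394 Y75.653 F2036
M5
G0 X69.863 Y81.740
M3 S380
G01 X237.456 Y248.940 F2036
G01 X12.348 Y9.123
M5
G0 X35.785 Y206.371
M3 S380
G01 X46.662 Y195.464 F2036
G01 X97.081 Y190.164
G01 X163.336 Y190.415
G01 X221.723 Y196.159
G01 X248.536 Y207.340
M5
G0 X0.000 Y0.000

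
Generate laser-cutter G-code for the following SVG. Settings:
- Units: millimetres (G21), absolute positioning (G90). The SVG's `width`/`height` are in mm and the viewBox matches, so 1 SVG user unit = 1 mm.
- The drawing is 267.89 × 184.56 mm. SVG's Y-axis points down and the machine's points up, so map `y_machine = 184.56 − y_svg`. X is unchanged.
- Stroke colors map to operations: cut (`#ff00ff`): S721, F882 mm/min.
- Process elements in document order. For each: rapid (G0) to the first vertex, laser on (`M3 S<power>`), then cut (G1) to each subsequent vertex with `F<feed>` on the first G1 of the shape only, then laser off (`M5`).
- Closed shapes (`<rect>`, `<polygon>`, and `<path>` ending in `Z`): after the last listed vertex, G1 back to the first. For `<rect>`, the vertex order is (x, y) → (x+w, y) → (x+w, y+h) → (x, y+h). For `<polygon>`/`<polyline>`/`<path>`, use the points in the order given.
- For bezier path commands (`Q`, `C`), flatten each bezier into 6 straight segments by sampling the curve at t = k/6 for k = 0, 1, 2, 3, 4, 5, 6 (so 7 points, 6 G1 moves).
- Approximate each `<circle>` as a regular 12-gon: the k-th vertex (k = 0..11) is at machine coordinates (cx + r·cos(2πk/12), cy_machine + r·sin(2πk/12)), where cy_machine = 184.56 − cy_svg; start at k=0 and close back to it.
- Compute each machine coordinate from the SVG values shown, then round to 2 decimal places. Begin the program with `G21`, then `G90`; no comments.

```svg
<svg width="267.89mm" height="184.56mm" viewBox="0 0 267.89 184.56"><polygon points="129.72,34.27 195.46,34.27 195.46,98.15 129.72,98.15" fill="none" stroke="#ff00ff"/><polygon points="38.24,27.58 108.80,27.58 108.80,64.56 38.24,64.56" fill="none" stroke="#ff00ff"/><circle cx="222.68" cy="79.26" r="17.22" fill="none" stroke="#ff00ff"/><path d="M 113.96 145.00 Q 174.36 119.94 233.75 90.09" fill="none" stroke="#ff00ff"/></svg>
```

G21
G90
G0 X129.72 Y150.29
M3 S721
G1 X195.46 Y150.29 F882
G1 X195.46 Y86.41
G1 X129.72 Y86.41
G1 X129.72 Y150.29
M5
G0 X38.24 Y156.98
M3 S721
G1 X108.80 Y156.98 F882
G1 X108.80 Y120.00
G1 X38.24 Y120.00
G1 X38.24 Y156.98
M5
G0 X239.90 Y105.30
M3 S721
G1 X237.59 Y113.91 F882
G1 X231.29 Y120.21
G1 X222.68 Y122.52
G1 X214.07 Y120.21
G1 X207.77 Y113.91
G1 X205.46 Y105.30
G1 X207.77 Y96.69
G1 X214.07 Y90.39
G1 X222.68 Y88.08
G1 X231.29 Y90.39
G1 X237.59 Y96.69
G1 X239.90 Y105.30
M5
G0 X113.96 Y39.56
M3 S721
G1 X134.07 Y48.05 F882
G1 X154.11 Y56.80
G1 X174.11 Y65.82
G1 X194.04 Y75.10
G1 X213.93 Y84.65
G1 X233.75 Y94.47
M5

viewBox `0 0 267.89 184.56` with mm width/height → 1 unit = 1 mm. Flip: y_m = 184.56 − y_svg.

**Shape 1** — `<polygon>` rectangle, stroke `#ff00ff` → cut (S721, F882). Machine vertices: (129.72,150.29) → (195.46,150.29) → (195.46,86.41) → (129.72,86.41) → (129.72,150.29). Closed: final G1 returns to the first vertex.

**Shape 2** — `<polygon>` rectangle, stroke `#ff00ff` → cut (S721, F882). Machine vertices: (38.24,156.98) → (108.80,156.98) → (108.80,120.00) → (38.24,120.00) → (38.24,156.98). Closed: final G1 returns to the first vertex.

**Shape 3** — `<circle>` circle, stroke `#ff00ff` → cut (S721, F882). Machine vertices: (239.90,105.30) → (237.59,113.91) → (231.29,120.21) → (222.68,122.52) → (214.07,120.21) → (207.77,113.91) → (205.46,105.30) → (207.77,96.69) → (214.07,90.39) → (222.68,88.08) → (231.29,90.39) → (237.59,96.69) → (239.90,105.30). Closed: final G1 returns to the first vertex.

**Shape 4** — `<path>` quadratic bezier, stroke `#ff00ff` → cut (S721, F882). Control points (SVG): P0=(113.96,145.00), P1=(174.36,119.94), P2=(233.75,90.09); sampled at t=k/6. Machine vertices: (113.96,39.56) → (134.07,48.05) → (154.11,56.80) → (174.11,65.82) → (194.04,75.10) → (213.93,84.65) → (233.75,94.47). Open path.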